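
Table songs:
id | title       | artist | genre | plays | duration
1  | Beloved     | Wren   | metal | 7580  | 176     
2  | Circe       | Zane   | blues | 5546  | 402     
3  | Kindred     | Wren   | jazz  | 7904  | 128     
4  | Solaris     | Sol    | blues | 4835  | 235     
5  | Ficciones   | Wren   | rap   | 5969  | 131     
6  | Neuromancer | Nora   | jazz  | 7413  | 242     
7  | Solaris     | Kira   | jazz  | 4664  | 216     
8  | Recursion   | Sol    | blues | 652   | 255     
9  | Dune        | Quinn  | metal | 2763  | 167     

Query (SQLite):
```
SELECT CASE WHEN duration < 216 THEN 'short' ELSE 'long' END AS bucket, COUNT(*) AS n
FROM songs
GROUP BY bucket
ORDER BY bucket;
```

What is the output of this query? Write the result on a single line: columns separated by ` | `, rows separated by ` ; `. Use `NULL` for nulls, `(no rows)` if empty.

Bucket rows by duration < 216 → 'short' else 'long'; count each bucket.

long | 5 ; short | 4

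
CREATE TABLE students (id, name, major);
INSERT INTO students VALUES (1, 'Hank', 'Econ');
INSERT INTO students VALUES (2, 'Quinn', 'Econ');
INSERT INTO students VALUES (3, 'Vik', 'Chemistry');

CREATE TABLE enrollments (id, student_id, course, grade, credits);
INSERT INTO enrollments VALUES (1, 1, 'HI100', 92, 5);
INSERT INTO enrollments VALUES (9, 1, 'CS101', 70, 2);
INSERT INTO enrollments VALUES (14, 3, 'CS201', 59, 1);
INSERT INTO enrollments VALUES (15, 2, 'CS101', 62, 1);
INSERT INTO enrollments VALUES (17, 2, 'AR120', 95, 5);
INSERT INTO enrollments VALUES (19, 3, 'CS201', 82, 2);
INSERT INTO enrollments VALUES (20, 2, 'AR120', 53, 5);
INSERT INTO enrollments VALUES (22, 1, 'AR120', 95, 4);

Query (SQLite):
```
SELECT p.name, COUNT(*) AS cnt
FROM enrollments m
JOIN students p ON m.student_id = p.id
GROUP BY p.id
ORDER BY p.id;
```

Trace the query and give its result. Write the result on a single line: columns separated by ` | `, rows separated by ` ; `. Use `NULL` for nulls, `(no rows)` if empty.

Hank | 3 ; Quinn | 3 ; Vik | 2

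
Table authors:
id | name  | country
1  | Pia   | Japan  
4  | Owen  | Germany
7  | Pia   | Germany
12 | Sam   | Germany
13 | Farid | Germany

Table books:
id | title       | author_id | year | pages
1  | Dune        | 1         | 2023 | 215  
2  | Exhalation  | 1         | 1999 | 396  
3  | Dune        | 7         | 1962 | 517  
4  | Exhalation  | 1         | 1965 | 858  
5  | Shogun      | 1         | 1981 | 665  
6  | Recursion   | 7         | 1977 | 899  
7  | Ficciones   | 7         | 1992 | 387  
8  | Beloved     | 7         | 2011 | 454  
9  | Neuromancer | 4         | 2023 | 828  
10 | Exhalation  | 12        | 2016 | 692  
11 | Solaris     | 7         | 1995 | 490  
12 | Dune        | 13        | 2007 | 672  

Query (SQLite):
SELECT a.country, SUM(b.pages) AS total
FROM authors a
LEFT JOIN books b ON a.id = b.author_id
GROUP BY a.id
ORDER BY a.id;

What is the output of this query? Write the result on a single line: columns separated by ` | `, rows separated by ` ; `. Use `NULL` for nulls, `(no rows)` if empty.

Japan | 2134 ; Germany | 828 ; Germany | 2747 ; Germany | 692 ; Germany | 672

LEFT JOIN keeps every authors row; unmatched ones get NULL for books columns.
Group by authors.id and compute SUM(b.pages). SUM over an all-NULL group is NULL.
  1: ids {1, 2, 4, 5} → SUM(b.pages)=2134
  4: ids {9} → SUM(b.pages)=828
  7: ids {3, 6, 7, 8, 11} → SUM(b.pages)=2747
  12: ids {10} → SUM(b.pages)=692
  13: ids {12} → SUM(b.pages)=672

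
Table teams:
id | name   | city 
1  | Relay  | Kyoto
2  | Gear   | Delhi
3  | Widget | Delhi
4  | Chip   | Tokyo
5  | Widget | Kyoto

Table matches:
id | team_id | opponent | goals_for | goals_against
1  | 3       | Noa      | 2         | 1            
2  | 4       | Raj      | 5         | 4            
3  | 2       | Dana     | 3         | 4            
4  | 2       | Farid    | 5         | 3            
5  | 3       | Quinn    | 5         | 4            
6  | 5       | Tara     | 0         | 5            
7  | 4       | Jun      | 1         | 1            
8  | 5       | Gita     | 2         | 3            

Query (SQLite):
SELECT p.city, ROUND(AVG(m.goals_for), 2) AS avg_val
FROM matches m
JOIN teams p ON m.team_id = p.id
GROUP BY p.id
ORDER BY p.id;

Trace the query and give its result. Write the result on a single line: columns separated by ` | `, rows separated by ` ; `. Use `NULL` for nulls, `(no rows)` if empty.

Join each matches row to its teams via team_id.
Group joined rows by teams.id; compute ROUND(AVG(m.goals_for), 2) per group.
  2: ids {3, 4} → ROUND(AVG(m.goals_for), 2)=4
  3: ids {1, 5} → ROUND(AVG(m.goals_for), 2)=3.5
  4: ids {2, 7} → ROUND(AVG(m.goals_for), 2)=3
  5: ids {6, 8} → ROUND(AVG(m.goals_for), 2)=1

Delhi | 4 ; Delhi | 3.5 ; Tokyo | 3 ; Kyoto | 1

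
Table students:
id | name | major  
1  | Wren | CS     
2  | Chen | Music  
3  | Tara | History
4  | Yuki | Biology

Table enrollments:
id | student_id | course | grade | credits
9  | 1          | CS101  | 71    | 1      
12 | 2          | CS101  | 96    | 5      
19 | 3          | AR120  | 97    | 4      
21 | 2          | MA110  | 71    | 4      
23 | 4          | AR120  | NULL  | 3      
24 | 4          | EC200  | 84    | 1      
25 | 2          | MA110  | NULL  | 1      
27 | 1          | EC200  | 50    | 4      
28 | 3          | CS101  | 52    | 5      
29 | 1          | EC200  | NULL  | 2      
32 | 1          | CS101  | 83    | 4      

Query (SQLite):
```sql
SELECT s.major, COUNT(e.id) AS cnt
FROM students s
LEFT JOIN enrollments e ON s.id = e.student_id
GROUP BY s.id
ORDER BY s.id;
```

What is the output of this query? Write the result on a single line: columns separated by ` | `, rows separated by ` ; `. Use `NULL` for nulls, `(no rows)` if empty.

CS | 4 ; Music | 3 ; History | 2 ; Biology | 2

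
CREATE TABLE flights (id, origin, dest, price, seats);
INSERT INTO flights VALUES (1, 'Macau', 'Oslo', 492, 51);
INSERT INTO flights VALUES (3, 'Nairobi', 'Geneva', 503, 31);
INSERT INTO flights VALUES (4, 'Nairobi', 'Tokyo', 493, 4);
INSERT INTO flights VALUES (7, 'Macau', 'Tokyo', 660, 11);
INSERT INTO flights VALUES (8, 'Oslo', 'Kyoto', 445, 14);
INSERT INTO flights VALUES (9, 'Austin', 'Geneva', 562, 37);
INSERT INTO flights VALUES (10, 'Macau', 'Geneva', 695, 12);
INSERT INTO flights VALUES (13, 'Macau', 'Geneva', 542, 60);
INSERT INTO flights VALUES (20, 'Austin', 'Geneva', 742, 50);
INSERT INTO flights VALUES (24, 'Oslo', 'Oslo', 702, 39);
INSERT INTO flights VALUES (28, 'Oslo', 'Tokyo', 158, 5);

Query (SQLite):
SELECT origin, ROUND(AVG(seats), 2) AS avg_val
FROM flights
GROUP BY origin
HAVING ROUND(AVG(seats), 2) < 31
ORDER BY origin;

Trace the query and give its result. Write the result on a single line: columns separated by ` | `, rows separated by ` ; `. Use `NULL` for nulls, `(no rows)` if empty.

Nairobi | 17.5 ; Oslo | 19.33

Partition flights by origin; compute ROUND(AVG(seats), 2) within each group.
HAVING: keep groups where ROUND(AVG(seats), 2) < 31.
  Austin: ids {9, 20} → ROUND(AVG(seats), 2)=43.5
  Macau: ids {1, 7, 10, 13} → ROUND(AVG(seats), 2)=33.5
  Nairobi: ids {3, 4} → ROUND(AVG(seats), 2)=17.5
  Oslo: ids {8, 24, 28} → ROUND(AVG(seats), 2)=19.33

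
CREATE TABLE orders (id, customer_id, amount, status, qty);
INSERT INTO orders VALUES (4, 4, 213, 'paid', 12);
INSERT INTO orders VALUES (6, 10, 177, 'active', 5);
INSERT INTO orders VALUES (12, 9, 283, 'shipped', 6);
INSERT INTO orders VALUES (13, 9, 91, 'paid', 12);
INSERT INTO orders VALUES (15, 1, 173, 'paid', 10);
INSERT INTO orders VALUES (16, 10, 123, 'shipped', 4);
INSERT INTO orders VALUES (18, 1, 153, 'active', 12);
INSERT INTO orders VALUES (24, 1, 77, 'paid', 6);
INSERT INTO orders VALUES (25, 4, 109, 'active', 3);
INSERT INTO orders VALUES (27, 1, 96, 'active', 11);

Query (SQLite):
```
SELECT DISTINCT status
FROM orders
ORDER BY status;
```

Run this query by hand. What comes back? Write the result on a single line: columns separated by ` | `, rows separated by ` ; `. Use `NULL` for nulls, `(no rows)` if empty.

active ; paid ; shipped

Collect distinct status values from orders.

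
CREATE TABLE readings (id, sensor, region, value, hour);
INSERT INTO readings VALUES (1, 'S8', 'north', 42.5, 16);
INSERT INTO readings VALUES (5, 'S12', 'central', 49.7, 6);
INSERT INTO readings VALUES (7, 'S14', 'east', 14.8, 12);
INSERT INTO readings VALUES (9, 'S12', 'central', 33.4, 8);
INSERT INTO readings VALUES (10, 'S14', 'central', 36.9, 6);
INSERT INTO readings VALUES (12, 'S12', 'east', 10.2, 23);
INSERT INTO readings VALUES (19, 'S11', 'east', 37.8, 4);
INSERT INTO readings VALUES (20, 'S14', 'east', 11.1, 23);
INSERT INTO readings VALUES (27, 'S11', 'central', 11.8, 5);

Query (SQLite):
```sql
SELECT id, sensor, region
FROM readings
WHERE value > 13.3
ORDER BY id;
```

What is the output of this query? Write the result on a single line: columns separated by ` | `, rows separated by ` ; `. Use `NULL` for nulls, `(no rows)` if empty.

value > 13.3: ids {1, 5, 7, 9, 10, 19}

1 | S8 | north ; 5 | S12 | central ; 7 | S14 | east ; 9 | S12 | central ; 10 | S14 | central ; 19 | S11 | east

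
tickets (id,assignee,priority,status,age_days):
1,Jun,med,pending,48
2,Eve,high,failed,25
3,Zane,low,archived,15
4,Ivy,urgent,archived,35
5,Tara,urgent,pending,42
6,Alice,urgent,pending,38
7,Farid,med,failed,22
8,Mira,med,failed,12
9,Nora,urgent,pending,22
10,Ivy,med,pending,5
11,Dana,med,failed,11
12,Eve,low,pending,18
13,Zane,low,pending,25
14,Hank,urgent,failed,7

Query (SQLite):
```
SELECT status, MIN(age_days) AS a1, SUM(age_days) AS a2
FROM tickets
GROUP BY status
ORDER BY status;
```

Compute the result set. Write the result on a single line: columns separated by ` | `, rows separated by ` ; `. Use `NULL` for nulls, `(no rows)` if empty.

archived | 15 | 50 ; failed | 7 | 77 ; pending | 5 | 198

Group tickets by status.
Per group compute: MIN(age_days), SUM(age_days).
  archived: ids {3, 4} → MIN(age_days)=15, SUM(age_days)=50
  failed: ids {2, 7, 8, 11, 14} → MIN(age_days)=7, SUM(age_days)=77
  pending: ids {1, 5, 6, 9, 10, 12, 13} → MIN(age_days)=5, SUM(age_days)=198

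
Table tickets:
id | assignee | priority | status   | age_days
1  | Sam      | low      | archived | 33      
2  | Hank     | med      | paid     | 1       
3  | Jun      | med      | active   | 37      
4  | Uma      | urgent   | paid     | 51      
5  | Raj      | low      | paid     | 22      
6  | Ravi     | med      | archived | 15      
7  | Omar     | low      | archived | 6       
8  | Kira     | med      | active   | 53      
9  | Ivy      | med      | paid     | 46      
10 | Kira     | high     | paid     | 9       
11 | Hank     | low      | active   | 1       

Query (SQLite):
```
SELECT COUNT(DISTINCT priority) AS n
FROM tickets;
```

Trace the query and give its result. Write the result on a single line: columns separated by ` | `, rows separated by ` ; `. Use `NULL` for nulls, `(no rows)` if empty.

4

Count distinct non-NULL priority values.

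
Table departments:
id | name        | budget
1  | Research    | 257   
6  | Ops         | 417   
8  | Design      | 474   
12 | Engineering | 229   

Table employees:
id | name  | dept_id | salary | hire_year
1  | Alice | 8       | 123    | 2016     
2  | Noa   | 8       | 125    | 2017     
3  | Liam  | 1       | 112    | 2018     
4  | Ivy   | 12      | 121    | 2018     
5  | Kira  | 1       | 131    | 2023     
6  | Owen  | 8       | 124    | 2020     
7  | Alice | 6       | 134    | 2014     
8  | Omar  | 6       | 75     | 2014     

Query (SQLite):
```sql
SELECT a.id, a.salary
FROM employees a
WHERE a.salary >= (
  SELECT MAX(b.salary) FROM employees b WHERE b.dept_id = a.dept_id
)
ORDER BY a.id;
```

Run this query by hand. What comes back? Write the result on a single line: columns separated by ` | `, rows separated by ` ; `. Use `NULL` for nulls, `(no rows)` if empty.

For each employees row a, compute MAX(salary) over rows sharing a.dept_id.
Keep row a if a.salary >= that per-group MAX.
  dept_id=1: MAX(salary) = 131
  dept_id=6: MAX(salary) = 134
  dept_id=8: MAX(salary) = 125
  dept_id=12: MAX(salary) = 121

2 | 125 ; 4 | 121 ; 5 | 131 ; 7 | 134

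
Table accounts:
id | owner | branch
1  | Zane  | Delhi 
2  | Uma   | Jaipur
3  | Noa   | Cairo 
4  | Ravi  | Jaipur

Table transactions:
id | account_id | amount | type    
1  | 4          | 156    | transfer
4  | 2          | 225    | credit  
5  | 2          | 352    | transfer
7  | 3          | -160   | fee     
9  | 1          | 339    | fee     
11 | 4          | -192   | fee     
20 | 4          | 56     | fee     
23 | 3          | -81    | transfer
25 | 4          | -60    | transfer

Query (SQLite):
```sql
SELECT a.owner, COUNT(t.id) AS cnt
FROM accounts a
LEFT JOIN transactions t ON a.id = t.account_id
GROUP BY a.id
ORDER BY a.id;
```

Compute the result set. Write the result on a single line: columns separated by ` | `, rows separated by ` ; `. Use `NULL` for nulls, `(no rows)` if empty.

Zane | 1 ; Uma | 2 ; Noa | 2 ; Ravi | 4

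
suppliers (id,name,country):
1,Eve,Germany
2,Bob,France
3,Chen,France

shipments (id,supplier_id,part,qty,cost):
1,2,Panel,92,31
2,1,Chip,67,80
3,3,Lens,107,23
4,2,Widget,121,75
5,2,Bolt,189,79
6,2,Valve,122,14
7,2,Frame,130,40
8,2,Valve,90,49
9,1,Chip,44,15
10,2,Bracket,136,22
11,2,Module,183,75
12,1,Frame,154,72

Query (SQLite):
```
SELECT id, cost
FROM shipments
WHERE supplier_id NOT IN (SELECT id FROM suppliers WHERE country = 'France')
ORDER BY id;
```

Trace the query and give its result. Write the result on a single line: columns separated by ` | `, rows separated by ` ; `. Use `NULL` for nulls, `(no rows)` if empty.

2 | 80 ; 9 | 15 ; 12 | 72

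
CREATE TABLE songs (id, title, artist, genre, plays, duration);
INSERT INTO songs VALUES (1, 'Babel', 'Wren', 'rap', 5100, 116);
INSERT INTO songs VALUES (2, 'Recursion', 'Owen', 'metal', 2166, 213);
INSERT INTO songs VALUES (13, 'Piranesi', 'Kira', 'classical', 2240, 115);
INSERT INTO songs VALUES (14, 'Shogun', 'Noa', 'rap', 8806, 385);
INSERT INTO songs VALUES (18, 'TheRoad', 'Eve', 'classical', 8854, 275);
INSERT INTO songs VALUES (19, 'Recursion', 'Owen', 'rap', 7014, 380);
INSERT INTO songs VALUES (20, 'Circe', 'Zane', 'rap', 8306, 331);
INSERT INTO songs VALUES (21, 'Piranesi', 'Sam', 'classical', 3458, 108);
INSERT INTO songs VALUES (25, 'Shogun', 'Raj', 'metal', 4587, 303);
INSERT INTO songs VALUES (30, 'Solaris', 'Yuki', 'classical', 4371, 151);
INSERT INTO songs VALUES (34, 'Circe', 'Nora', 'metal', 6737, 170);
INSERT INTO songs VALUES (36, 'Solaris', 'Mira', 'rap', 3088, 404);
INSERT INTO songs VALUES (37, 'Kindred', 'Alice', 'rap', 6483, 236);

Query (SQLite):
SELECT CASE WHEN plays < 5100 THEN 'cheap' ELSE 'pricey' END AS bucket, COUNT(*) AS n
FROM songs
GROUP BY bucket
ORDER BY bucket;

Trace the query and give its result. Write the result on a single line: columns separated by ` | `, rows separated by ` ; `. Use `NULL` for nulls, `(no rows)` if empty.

Bucket rows by plays < 5100 → 'cheap' else 'pricey'; count each bucket.

cheap | 6 ; pricey | 7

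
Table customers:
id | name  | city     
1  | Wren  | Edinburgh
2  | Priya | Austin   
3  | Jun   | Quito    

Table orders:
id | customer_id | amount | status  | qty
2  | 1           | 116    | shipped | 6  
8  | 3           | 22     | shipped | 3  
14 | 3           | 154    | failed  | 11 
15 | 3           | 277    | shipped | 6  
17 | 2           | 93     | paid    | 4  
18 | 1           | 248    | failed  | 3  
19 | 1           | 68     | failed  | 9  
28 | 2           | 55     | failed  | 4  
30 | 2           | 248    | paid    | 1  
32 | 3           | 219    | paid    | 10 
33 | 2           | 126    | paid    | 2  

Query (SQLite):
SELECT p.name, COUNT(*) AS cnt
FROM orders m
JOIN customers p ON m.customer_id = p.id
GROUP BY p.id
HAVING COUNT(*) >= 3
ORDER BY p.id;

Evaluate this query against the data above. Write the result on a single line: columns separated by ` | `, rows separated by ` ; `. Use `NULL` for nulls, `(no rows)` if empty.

Join each orders row to its customers via customer_id.
Group joined rows by customers.id; compute COUNT(*) per group.
HAVING: keep groups with count ≥ 3.
  1: ids {2, 18, 19} → COUNT(*)=3
  2: ids {17, 28, 30, 33} → COUNT(*)=4
  3: ids {8, 14, 15, 32} → COUNT(*)=4

Wren | 3 ; Priya | 4 ; Jun | 4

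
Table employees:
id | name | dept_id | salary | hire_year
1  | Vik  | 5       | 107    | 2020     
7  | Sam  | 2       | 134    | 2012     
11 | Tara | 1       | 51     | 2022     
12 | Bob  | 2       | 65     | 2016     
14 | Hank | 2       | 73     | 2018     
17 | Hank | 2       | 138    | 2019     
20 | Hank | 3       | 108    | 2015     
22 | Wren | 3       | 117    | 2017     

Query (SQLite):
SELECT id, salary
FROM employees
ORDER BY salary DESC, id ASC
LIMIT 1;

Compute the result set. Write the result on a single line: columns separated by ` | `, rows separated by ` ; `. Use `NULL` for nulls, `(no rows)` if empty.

Sort by salary desc, tiebreak id asc: (138, id=17), (134, id=7), (117, id=22), (108, id=20) …. Take first 1.

17 | 138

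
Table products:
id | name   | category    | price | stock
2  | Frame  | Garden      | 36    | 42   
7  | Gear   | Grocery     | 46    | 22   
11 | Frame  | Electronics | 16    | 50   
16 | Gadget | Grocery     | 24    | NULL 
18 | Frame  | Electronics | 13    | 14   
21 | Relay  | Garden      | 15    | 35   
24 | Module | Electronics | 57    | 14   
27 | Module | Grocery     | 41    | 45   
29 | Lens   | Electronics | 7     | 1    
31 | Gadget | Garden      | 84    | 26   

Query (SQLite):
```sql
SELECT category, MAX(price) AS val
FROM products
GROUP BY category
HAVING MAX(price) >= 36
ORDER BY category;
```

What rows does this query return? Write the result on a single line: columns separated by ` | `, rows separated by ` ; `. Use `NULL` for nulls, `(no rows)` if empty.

Partition products by category; compute MAX(price) within each group.
HAVING: keep groups where MAX(price) >= 36.
  Electronics: ids {11, 18, 24, 29} → MAX(price)=57
  Garden: ids {2, 21, 31} → MAX(price)=84
  Grocery: ids {7, 16, 27} → MAX(price)=46

Electronics | 57 ; Garden | 84 ; Grocery | 46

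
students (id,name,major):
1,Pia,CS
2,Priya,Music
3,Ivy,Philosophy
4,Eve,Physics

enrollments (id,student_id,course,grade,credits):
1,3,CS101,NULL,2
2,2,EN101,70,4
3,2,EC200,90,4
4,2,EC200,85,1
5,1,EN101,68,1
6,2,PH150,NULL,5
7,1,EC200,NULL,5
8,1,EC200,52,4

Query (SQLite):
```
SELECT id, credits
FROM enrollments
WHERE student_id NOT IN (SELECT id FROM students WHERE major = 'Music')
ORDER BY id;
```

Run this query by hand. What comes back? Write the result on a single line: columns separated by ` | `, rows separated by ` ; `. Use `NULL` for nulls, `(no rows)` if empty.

1 | 2 ; 5 | 1 ; 7 | 5 ; 8 | 4

Inner query: students.id where major = 'Music'.
Outer: keep enrollments rows whose student_id is not in that set.
Inner query → {2}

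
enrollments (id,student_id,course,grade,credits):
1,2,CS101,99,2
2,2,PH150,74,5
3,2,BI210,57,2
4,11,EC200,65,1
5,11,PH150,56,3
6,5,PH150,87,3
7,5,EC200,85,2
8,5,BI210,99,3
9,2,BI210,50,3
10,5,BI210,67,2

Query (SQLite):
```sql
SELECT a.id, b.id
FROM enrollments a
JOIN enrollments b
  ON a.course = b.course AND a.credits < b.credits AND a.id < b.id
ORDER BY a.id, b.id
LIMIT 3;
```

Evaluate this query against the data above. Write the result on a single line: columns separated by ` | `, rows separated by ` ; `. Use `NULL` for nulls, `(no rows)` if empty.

Pairs (a,b) with same course, a.credits < b.credits, a.id < b.id.
course groups: BI210:{3,8,9,10} CS101:{1} EC200:{4,7} PH150:{2,5,6}
Ordered by (a.id, b.id); first 3.

3 | 8 ; 3 | 9 ; 4 | 7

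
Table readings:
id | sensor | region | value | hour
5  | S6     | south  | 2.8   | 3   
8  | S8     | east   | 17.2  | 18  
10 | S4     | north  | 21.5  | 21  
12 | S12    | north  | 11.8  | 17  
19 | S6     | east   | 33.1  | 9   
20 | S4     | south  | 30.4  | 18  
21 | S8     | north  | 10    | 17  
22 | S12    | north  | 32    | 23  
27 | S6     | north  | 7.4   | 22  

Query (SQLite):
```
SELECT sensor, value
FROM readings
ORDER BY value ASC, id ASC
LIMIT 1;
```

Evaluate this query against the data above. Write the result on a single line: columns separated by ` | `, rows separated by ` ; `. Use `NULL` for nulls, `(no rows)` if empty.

S6 | 2.8

Sort by value asc, tiebreak id asc: (2.8, id=5), (7.4, id=27), (10, id=21), (11.8, id=12) …. Take first 1.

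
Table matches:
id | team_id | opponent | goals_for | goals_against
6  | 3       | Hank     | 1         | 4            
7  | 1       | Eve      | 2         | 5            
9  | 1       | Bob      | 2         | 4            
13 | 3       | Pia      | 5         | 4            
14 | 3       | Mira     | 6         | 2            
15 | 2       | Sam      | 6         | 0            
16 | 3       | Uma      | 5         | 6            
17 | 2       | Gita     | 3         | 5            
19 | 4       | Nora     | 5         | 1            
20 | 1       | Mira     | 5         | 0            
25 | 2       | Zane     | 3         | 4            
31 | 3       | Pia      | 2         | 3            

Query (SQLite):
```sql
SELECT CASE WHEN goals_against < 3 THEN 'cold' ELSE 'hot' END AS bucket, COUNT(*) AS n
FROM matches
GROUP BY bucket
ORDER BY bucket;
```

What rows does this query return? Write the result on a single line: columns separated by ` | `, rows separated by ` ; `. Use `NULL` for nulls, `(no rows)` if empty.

Bucket rows by goals_against < 3 → 'cold' else 'hot'; count each bucket.

cold | 4 ; hot | 8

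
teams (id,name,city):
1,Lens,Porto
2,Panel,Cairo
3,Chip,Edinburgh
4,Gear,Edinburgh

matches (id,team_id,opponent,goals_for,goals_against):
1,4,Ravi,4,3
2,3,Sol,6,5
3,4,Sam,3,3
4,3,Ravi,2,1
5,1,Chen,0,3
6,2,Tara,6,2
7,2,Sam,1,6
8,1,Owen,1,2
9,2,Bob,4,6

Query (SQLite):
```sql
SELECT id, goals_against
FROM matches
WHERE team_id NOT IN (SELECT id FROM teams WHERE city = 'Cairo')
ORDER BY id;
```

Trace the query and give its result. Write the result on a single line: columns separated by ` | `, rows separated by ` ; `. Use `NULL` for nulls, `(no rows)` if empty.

Inner query: teams.id where city = 'Cairo'.
Outer: keep matches rows whose team_id is not in that set.
Inner query → {2}

1 | 3 ; 2 | 5 ; 3 | 3 ; 4 | 1 ; 5 | 3 ; 8 | 2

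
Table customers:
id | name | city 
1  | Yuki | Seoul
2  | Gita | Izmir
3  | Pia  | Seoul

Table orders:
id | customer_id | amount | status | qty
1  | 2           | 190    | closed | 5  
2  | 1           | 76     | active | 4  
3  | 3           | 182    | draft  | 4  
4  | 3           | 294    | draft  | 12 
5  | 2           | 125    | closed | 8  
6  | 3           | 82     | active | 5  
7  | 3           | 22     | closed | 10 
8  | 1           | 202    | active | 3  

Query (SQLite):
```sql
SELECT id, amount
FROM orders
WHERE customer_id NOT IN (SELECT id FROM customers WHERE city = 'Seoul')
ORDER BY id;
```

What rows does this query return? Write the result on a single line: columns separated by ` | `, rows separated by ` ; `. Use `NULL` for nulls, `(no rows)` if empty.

1 | 190 ; 5 | 125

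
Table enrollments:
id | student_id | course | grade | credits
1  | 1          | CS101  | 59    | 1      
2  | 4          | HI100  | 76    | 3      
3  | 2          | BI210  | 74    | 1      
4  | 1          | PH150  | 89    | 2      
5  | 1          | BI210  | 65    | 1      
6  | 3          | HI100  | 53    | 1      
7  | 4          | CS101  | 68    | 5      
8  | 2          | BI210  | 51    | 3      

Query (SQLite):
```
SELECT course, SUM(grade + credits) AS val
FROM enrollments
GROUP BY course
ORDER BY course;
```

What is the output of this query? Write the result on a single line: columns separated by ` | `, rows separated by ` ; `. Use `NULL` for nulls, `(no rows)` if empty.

For each row compute grade + credits.
Group by course; take SUM of the expression per group.
  BI210: ids {3, 5, 8} → SUM(grade + credits)=195
  CS101: ids {1, 7} → SUM(grade + credits)=133
  HI100: ids {2, 6} → SUM(grade + credits)=133
  PH150: ids {4} → SUM(grade + credits)=91

BI210 | 195 ; CS101 | 133 ; HI100 | 133 ; PH150 | 91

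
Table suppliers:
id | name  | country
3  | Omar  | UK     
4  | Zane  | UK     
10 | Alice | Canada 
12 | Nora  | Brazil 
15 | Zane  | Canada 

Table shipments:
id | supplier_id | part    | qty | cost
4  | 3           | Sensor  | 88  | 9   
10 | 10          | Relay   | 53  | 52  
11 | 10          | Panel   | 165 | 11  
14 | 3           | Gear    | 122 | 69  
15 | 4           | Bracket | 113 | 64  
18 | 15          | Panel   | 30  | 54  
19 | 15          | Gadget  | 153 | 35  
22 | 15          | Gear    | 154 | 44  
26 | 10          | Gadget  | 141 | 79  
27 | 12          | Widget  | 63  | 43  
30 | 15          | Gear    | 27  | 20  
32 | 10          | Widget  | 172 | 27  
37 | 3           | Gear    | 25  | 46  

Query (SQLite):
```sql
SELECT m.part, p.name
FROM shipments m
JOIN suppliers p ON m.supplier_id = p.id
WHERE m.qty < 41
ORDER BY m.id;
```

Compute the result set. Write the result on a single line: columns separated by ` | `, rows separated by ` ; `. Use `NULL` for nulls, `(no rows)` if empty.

Each shipments row matches the suppliers row where supplier_id = suppliers.id.
Then keep rows with m.qty < 41.

Panel | Zane ; Gear | Zane ; Gear | Omar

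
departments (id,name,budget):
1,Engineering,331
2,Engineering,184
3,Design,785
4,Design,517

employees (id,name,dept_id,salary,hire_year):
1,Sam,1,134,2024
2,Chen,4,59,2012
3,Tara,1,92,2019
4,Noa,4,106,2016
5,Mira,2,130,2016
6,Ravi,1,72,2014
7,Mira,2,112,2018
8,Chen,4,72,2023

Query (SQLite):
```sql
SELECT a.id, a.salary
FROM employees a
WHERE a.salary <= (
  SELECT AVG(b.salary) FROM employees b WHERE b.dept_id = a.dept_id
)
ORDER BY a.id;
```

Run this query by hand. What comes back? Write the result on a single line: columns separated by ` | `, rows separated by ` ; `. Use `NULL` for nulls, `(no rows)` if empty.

2 | 59 ; 3 | 92 ; 6 | 72 ; 7 | 112 ; 8 | 72

For each employees row a, compute AVG(salary) over rows sharing a.dept_id.
Keep row a if a.salary <= that per-group AVG.
  dept_id=1: AVG(salary) = 99.333333
  dept_id=2: AVG(salary) = 121.0
  dept_id=4: AVG(salary) = 79.0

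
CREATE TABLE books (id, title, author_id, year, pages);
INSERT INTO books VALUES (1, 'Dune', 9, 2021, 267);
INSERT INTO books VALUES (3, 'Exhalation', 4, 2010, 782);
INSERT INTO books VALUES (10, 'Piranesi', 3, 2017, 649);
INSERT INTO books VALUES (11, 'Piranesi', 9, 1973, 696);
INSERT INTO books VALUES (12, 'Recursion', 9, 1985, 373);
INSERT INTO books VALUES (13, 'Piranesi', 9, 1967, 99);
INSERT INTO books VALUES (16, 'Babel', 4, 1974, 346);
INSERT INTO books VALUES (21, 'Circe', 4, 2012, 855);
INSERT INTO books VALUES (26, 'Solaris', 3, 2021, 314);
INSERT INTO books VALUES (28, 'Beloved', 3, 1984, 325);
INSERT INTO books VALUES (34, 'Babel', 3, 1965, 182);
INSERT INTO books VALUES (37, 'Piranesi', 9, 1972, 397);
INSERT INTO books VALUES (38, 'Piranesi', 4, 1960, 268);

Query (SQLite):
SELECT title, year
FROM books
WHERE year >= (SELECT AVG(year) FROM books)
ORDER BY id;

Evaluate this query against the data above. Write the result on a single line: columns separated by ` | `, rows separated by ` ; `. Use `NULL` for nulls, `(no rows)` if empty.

Scalar subquery: AVG(year) over all books rows = 1989.307692 (≈; comparison uses full precision).
Keep rows where year >= that value.

Dune | 2021 ; Exhalation | 2010 ; Piranesi | 2017 ; Circe | 2012 ; Solaris | 2021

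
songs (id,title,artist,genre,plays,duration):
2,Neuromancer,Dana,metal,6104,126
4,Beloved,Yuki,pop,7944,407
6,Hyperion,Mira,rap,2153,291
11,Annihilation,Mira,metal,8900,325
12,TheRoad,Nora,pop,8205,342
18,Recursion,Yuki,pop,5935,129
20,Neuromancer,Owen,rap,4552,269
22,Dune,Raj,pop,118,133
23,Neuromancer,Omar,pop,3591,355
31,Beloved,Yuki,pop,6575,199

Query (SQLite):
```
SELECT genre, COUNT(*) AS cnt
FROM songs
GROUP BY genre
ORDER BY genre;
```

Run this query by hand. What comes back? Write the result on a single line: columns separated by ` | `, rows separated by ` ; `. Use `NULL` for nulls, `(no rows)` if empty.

metal | 2 ; pop | 6 ; rap | 2

Partition songs by genre; compute COUNT(*) within each group.
  metal: ids {2, 11} → COUNT(*)=2
  pop: ids {4, 12, 18, 22, 23, 31} → COUNT(*)=6
  rap: ids {6, 20} → COUNT(*)=2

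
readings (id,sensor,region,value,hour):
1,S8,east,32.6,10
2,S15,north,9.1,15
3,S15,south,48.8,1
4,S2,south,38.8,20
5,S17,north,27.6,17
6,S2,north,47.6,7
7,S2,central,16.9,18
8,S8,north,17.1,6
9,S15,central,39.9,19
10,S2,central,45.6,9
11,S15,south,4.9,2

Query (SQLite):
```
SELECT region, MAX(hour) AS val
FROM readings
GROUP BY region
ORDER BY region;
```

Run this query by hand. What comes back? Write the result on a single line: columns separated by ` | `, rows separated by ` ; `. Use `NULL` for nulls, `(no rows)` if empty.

central | 19 ; east | 10 ; north | 17 ; south | 20

Partition readings by region; compute MAX(hour) within each group.
  central: ids {7, 9, 10} → MAX(hour)=19
  east: ids {1} → MAX(hour)=10
  north: ids {2, 5, 6, 8} → MAX(hour)=17
  south: ids {3, 4, 11} → MAX(hour)=20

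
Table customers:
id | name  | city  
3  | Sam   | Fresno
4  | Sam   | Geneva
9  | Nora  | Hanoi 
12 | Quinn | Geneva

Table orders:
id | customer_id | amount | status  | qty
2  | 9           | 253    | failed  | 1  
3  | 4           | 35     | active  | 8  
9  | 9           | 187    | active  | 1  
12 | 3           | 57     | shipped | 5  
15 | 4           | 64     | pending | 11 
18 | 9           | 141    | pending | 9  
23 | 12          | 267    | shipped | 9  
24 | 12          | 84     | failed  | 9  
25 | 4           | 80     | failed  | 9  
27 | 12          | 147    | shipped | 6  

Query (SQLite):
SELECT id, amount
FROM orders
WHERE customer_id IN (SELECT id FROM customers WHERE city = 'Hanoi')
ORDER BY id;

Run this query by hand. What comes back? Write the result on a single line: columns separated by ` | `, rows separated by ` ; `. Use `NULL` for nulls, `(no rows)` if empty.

2 | 253 ; 9 | 187 ; 18 | 141

Inner query: customers.id where city = 'Hanoi'.
Outer: keep orders rows whose customer_id is in that set.
Inner query → {9}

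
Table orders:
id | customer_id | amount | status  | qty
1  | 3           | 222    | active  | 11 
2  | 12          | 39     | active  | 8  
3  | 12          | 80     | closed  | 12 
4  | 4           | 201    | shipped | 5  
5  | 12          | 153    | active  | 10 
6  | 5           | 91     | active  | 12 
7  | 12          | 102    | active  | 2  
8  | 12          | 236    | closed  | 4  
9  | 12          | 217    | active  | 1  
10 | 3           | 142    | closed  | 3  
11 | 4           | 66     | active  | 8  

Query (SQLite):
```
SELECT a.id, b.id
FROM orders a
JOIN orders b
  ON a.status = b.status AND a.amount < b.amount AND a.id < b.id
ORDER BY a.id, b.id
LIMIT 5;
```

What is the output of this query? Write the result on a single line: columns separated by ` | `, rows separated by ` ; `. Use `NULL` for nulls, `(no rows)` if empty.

Pairs (a,b) with same status, a.amount < b.amount, a.id < b.id.
status groups: active:{1,2,5,6,7,9,11} closed:{3,8,10} shipped:{4}
Ordered by (a.id, b.id); first 5.

2 | 5 ; 2 | 6 ; 2 | 7 ; 2 | 9 ; 2 | 11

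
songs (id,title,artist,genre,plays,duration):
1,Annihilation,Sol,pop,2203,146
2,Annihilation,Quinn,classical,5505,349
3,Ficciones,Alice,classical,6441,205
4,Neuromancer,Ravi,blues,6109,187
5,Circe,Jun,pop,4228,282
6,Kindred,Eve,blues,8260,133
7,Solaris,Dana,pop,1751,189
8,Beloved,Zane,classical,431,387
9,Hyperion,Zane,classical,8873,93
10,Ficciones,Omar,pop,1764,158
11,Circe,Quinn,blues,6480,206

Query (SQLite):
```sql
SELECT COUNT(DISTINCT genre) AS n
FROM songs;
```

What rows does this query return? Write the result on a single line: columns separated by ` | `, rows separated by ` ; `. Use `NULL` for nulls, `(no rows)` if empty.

3

Count distinct non-NULL genre values.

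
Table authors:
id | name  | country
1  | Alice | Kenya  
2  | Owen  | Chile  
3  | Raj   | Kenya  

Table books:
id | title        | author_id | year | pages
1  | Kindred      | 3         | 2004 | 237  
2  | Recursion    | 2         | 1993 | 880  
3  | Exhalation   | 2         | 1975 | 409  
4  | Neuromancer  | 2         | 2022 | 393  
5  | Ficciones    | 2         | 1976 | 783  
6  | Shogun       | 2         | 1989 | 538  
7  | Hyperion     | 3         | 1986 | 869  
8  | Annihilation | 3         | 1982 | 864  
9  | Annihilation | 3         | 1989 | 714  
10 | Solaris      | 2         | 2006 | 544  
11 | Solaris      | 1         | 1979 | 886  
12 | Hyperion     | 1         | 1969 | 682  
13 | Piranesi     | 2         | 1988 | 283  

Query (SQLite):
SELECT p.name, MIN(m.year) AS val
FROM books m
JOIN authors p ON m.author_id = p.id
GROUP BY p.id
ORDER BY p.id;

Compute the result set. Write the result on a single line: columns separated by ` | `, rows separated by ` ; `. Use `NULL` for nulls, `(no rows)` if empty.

Alice | 1969 ; Owen | 1975 ; Raj | 1982

Join each books row to its authors via author_id.
Group joined rows by authors.id; compute MIN(m.year) per group.
  1: ids {11, 12} → MIN(m.year)=1969
  2: ids {2, 3, 4, 5, 6, 10, 13} → MIN(m.year)=1975
  3: ids {1, 7, 8, 9} → MIN(m.year)=1982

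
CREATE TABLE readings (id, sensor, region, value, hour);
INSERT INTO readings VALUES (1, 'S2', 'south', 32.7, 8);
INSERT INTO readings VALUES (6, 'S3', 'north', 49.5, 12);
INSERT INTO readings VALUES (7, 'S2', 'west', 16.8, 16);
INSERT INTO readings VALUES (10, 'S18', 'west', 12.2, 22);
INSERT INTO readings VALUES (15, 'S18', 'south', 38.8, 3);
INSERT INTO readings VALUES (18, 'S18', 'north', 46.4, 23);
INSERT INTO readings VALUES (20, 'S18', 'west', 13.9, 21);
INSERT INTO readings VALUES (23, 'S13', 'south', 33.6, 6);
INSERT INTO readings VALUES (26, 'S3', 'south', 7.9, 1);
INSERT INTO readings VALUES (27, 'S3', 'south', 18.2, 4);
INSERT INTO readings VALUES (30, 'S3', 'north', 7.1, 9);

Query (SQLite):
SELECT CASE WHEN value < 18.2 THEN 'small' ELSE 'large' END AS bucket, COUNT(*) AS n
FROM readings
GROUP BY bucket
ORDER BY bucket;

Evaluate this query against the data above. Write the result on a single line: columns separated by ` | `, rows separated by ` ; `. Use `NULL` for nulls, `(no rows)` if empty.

large | 6 ; small | 5

Bucket rows by value < 18.2 → 'small' else 'large'; count each bucket.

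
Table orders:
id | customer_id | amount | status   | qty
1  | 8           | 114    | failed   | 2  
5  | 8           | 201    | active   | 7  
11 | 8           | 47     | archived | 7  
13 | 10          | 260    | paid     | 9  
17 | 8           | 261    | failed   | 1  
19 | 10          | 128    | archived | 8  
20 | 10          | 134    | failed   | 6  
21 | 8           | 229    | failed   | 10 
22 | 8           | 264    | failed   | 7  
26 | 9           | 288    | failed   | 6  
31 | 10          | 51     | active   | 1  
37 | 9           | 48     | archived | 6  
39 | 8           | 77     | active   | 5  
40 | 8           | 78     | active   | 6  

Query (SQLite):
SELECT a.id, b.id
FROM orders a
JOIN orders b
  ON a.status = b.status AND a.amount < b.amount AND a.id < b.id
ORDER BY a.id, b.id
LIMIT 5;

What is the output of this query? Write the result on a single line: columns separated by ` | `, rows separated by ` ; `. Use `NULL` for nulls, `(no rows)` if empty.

1 | 17 ; 1 | 20 ; 1 | 21 ; 1 | 22 ; 1 | 26

Pairs (a,b) with same status, a.amount < b.amount, a.id < b.id.
status groups: active:{5,31,39,40} archived:{11,19,37} failed:{1,17,20,21,22,26} paid:{13}
Ordered by (a.id, b.id); first 5.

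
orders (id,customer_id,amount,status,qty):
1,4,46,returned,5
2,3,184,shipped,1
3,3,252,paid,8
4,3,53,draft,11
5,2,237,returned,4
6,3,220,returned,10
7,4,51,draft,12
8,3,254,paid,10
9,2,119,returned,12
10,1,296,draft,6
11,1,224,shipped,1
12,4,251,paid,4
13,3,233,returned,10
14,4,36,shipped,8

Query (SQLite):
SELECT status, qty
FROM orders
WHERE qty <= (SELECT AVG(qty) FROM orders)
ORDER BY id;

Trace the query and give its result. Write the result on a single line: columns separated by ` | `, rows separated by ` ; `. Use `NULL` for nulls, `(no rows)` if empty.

Scalar subquery: AVG(qty) over all orders rows = 7.285714 (≈; comparison uses full precision).
Keep rows where qty <= that value.

returned | 5 ; shipped | 1 ; returned | 4 ; draft | 6 ; shipped | 1 ; paid | 4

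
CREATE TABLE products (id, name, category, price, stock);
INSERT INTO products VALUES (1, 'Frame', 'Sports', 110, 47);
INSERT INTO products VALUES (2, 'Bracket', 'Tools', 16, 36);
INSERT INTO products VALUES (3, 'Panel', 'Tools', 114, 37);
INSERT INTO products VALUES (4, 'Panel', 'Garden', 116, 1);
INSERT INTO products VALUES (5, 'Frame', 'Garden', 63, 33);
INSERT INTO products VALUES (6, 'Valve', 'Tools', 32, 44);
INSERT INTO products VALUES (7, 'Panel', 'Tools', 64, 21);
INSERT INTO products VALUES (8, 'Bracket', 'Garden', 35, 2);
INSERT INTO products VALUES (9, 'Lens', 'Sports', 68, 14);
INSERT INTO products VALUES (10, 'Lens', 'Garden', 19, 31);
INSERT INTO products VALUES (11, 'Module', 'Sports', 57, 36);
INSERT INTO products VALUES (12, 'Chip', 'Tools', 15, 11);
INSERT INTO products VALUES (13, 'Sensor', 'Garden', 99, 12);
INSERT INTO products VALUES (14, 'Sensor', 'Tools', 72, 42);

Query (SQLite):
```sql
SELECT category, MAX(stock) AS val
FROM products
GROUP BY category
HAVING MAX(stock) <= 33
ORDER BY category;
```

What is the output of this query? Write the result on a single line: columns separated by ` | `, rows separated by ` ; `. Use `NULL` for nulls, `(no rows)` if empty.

Partition products by category; compute MAX(stock) within each group.
HAVING: keep groups where MAX(stock) <= 33.
  Garden: ids {4, 5, 8, 10, 13} → MAX(stock)=33
  Sports: ids {1, 9, 11} → MAX(stock)=47
  Tools: ids {2, 3, 6, 7, 12, 14} → MAX(stock)=44

Garden | 33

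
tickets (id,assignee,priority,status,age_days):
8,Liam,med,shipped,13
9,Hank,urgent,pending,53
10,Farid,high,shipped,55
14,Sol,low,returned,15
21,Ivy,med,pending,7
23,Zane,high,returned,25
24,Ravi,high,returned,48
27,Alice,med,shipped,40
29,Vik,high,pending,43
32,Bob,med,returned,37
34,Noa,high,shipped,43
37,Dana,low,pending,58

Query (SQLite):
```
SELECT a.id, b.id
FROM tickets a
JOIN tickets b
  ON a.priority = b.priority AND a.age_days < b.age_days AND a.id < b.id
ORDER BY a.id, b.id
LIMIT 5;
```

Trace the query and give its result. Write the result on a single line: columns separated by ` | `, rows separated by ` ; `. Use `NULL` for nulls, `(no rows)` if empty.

Pairs (a,b) with same priority, a.age_days < b.age_days, a.id < b.id.
priority groups: high:{10,23,24,29,34} low:{14,37} med:{8,21,27,32} urgent:{9}
Ordered by (a.id, b.id); first 5.

8 | 27 ; 8 | 32 ; 14 | 37 ; 21 | 27 ; 21 | 32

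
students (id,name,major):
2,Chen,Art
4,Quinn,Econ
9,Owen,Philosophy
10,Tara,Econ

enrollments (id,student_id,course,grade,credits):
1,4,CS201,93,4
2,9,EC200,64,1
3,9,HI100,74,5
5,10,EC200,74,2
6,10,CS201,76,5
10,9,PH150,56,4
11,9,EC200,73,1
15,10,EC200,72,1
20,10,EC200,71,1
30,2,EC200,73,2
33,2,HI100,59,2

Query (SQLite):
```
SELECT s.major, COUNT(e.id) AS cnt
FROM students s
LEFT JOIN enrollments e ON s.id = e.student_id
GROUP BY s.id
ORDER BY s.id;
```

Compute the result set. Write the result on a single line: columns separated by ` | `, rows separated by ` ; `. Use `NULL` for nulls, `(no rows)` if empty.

Art | 2 ; Econ | 1 ; Philosophy | 4 ; Econ | 4

LEFT JOIN keeps every students row; unmatched ones get NULL for enrollments columns.
Group by students.id and compute COUNT(e.id). COUNT(col) of an all-NULL group is 0.
  2: ids {30, 33} → COUNT(e.id)=2
  4: ids {1} → COUNT(e.id)=1
  9: ids {2, 3, 10, 11} → COUNT(e.id)=4
  10: ids {5, 6, 15, 20} → COUNT(e.id)=4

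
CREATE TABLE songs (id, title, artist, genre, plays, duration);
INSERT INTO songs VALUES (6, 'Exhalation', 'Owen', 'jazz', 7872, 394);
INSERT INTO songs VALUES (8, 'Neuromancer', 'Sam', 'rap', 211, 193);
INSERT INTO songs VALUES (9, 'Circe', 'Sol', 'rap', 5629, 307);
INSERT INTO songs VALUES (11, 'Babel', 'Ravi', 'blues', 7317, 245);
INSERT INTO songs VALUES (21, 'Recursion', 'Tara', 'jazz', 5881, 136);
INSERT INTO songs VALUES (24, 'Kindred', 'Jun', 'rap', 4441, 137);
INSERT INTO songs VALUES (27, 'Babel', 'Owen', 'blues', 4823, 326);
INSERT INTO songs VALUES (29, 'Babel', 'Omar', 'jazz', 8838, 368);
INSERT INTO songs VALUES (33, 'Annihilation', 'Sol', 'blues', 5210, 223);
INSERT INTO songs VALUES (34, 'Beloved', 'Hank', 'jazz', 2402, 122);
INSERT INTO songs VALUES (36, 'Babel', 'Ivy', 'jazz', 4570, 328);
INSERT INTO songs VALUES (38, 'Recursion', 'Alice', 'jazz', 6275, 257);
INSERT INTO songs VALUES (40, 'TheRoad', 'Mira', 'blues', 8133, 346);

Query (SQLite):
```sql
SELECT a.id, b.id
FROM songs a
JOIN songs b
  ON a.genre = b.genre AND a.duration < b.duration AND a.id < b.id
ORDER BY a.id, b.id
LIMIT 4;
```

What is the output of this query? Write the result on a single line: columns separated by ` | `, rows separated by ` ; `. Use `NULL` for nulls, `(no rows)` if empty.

Pairs (a,b) with same genre, a.duration < b.duration, a.id < b.id.
genre groups: blues:{11,27,33,40} jazz:{6,21,29,34,36,38} rap:{8,9,24}
Ordered by (a.id, b.id); first 4.

8 | 9 ; 11 | 27 ; 11 | 40 ; 21 | 29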